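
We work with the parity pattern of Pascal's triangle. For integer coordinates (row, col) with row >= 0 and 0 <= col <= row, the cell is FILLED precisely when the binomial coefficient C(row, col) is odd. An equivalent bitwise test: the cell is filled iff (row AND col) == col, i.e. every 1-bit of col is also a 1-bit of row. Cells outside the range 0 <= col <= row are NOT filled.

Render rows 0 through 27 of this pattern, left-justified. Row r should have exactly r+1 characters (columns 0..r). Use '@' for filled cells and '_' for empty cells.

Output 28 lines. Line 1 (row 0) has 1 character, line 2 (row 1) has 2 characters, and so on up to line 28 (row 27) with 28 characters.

Answer: @
@@
@_@
@@@@
@___@
@@__@@
@_@_@_@
@@@@@@@@
@_______@
@@______@@
@_@_____@_@
@@@@____@@@@
@___@___@___@
@@__@@__@@__@@
@_@_@_@_@_@_@_@
@@@@@@@@@@@@@@@@
@_______________@
@@______________@@
@_@_____________@_@
@@@@____________@@@@
@___@___________@___@
@@__@@__________@@__@@
@_@_@_@_________@_@_@_@
@@@@@@@@________@@@@@@@@
@_______@_______@_______@
@@______@@______@@______@@
@_@_____@_@_____@_@_____@_@
@@@@____@@@@____@@@@____@@@@

Derivation:
r0=0: @
r1=1: @@
r2=10: @_@
r3=11: @@@@
r4=100: @___@
r5=101: @@__@@
r6=110: @_@_@_@
r7=111: @@@@@@@@
r8=1000: @_______@
r9=1001: @@______@@
r10=1010: @_@_____@_@
r11=1011: @@@@____@@@@
r12=1100: @___@___@___@
r13=1101: @@__@@__@@__@@
r14=1110: @_@_@_@_@_@_@_@
r15=1111: @@@@@@@@@@@@@@@@
r16=10000: @_______________@
r17=10001: @@______________@@
r18=10010: @_@_____________@_@
r19=10011: @@@@____________@@@@
r20=10100: @___@___________@___@
r21=10101: @@__@@__________@@__@@
r22=10110: @_@_@_@_________@_@_@_@
r23=10111: @@@@@@@@________@@@@@@@@
r24=11000: @_______@_______@_______@
r25=11001: @@______@@______@@______@@
r26=11010: @_@_____@_@_____@_@_____@_@
r27=11011: @@@@____@@@@____@@@@____@@@@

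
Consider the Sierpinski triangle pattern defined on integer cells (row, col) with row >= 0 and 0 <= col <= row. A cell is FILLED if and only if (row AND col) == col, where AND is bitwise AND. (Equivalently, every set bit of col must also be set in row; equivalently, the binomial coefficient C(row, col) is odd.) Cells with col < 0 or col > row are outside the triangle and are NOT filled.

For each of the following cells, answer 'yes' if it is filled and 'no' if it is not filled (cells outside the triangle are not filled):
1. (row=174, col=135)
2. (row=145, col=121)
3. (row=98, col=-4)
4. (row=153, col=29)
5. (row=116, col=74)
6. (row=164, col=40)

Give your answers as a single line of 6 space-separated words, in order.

(174,135): row=0b10101110, col=0b10000111, row AND col = 0b10000110 = 134; 134 != 135 -> empty
(145,121): row=0b10010001, col=0b1111001, row AND col = 0b10001 = 17; 17 != 121 -> empty
(98,-4): col outside [0, 98] -> not filled
(153,29): row=0b10011001, col=0b11101, row AND col = 0b11001 = 25; 25 != 29 -> empty
(116,74): row=0b1110100, col=0b1001010, row AND col = 0b1000000 = 64; 64 != 74 -> empty
(164,40): row=0b10100100, col=0b101000, row AND col = 0b100000 = 32; 32 != 40 -> empty

Answer: no no no no no no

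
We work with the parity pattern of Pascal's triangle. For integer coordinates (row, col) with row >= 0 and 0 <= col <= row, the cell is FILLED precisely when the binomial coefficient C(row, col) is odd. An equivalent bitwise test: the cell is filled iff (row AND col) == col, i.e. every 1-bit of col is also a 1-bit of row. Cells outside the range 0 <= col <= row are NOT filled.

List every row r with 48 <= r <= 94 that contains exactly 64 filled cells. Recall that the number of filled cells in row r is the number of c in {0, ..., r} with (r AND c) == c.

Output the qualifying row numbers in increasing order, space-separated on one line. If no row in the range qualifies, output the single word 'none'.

Answer: 63

Derivation:
Row r has 2^popcount(r) filled cells, so we need popcount(r) = log2(64) = 6.
Scan r = 48..94 and keep those with exactly 6 one-bits:
r=48=110000 popcount=2 -> skip
r=49=110001 popcount=3 -> skip
r=50=110010 popcount=3 -> skip
r=51=110011 popcount=4 -> skip
r=52=110100 popcount=3 -> skip
r=53=110101 popcount=4 -> skip
r=54=110110 popcount=4 -> skip
r=55=110111 popcount=5 -> skip
r=56=111000 popcount=3 -> skip
r=57=111001 popcount=4 -> skip
r=58=111010 popcount=4 -> skip
r=59=111011 popcount=5 -> skip
r=60=111100 popcount=4 -> skip
r=61=111101 popcount=5 -> skip
r=62=111110 popcount=5 -> skip
r=63=111111 popcount=6 -> KEEP
r=64=1000000 popcount=1 -> skip
r=65=1000001 popcount=2 -> skip
r=66=1000010 popcount=2 -> skip
r=67=1000011 popcount=3 -> skip
r=68=1000100 popcount=2 -> skip
r=69=1000101 popcount=3 -> skip
r=70=1000110 popcount=3 -> skip
r=71=1000111 popcount=4 -> skip
r=72=1001000 popcount=2 -> skip
r=73=1001001 popcount=3 -> skip
r=74=1001010 popcount=3 -> skip
r=75=1001011 popcount=4 -> skip
r=76=1001100 popcount=3 -> skip
r=77=1001101 popcount=4 -> skip
r=78=1001110 popcount=4 -> skip
r=79=1001111 popcount=5 -> skip
r=80=1010000 popcount=2 -> skip
r=81=1010001 popcount=3 -> skip
r=82=1010010 popcount=3 -> skip
r=83=1010011 popcount=4 -> skip
r=84=1010100 popcount=3 -> skip
r=85=1010101 popcount=4 -> skip
r=86=1010110 popcount=4 -> skip
r=87=1010111 popcount=5 -> skip
r=88=1011000 popcount=3 -> skip
r=89=1011001 popcount=4 -> skip
r=90=1011010 popcount=4 -> skip
r=91=1011011 popcount=5 -> skip
r=92=1011100 popcount=4 -> skip
r=93=1011101 popcount=5 -> skip
r=94=1011110 popcount=5 -> skip
Kept rows: 63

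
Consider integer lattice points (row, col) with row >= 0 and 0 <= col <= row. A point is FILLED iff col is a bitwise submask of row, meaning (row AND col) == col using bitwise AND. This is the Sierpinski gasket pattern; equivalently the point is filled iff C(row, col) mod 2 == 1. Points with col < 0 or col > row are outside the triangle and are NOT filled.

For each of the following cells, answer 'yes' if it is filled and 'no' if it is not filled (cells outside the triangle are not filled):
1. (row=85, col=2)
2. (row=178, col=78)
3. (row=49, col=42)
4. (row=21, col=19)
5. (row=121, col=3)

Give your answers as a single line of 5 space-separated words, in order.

(85,2): row=0b1010101, col=0b10, row AND col = 0b0 = 0; 0 != 2 -> empty
(178,78): row=0b10110010, col=0b1001110, row AND col = 0b10 = 2; 2 != 78 -> empty
(49,42): row=0b110001, col=0b101010, row AND col = 0b100000 = 32; 32 != 42 -> empty
(21,19): row=0b10101, col=0b10011, row AND col = 0b10001 = 17; 17 != 19 -> empty
(121,3): row=0b1111001, col=0b11, row AND col = 0b1 = 1; 1 != 3 -> empty

Answer: no no no no no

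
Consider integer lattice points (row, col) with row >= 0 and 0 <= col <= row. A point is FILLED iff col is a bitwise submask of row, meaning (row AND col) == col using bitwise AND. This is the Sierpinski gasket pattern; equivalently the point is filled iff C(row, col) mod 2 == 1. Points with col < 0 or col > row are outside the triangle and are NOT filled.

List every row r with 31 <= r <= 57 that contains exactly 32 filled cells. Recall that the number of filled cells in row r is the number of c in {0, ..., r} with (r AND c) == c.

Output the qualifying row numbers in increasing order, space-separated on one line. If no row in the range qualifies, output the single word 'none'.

Row r has 2^popcount(r) filled cells, so we need popcount(r) = log2(32) = 5.
Scan r = 31..57 and keep those with exactly 5 one-bits:
r=31=11111 popcount=5 -> KEEP
r=32=100000 popcount=1 -> skip
r=33=100001 popcount=2 -> skip
r=34=100010 popcount=2 -> skip
r=35=100011 popcount=3 -> skip
r=36=100100 popcount=2 -> skip
r=37=100101 popcount=3 -> skip
r=38=100110 popcount=3 -> skip
r=39=100111 popcount=4 -> skip
r=40=101000 popcount=2 -> skip
r=41=101001 popcount=3 -> skip
r=42=101010 popcount=3 -> skip
r=43=101011 popcount=4 -> skip
r=44=101100 popcount=3 -> skip
r=45=101101 popcount=4 -> skip
r=46=101110 popcount=4 -> skip
r=47=101111 popcount=5 -> KEEP
r=48=110000 popcount=2 -> skip
r=49=110001 popcount=3 -> skip
r=50=110010 popcount=3 -> skip
r=51=110011 popcount=4 -> skip
r=52=110100 popcount=3 -> skip
r=53=110101 popcount=4 -> skip
r=54=110110 popcount=4 -> skip
r=55=110111 popcount=5 -> KEEP
r=56=111000 popcount=3 -> skip
r=57=111001 popcount=4 -> skip
Kept rows: 31 47 55

Answer: 31 47 55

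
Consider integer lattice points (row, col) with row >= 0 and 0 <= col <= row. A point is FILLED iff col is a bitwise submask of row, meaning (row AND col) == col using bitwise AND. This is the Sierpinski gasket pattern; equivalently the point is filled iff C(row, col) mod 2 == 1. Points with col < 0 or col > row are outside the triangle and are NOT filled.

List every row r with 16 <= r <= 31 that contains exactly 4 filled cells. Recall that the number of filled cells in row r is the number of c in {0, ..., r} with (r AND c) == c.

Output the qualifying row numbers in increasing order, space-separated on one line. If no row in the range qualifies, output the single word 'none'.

Row r has 2^popcount(r) filled cells, so we need popcount(r) = log2(4) = 2.
Scan r = 16..31 and keep those with exactly 2 one-bits:
r=16=10000 popcount=1 -> skip
r=17=10001 popcount=2 -> KEEP
r=18=10010 popcount=2 -> KEEP
r=19=10011 popcount=3 -> skip
r=20=10100 popcount=2 -> KEEP
r=21=10101 popcount=3 -> skip
r=22=10110 popcount=3 -> skip
r=23=10111 popcount=4 -> skip
r=24=11000 popcount=2 -> KEEP
r=25=11001 popcount=3 -> skip
r=26=11010 popcount=3 -> skip
r=27=11011 popcount=4 -> skip
r=28=11100 popcount=3 -> skip
r=29=11101 popcount=4 -> skip
r=30=11110 popcount=4 -> skip
r=31=11111 popcount=5 -> skip
Kept rows: 17 18 20 24

Answer: 17 18 20 24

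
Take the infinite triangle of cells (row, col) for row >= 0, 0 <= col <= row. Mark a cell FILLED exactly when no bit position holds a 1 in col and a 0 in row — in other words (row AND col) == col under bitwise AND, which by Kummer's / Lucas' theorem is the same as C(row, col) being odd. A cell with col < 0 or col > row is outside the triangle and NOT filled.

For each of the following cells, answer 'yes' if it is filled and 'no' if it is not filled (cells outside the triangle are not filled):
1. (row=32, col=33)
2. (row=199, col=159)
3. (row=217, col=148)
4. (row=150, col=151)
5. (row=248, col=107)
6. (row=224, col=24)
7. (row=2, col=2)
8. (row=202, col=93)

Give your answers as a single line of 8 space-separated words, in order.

(32,33): col outside [0, 32] -> not filled
(199,159): row=0b11000111, col=0b10011111, row AND col = 0b10000111 = 135; 135 != 159 -> empty
(217,148): row=0b11011001, col=0b10010100, row AND col = 0b10010000 = 144; 144 != 148 -> empty
(150,151): col outside [0, 150] -> not filled
(248,107): row=0b11111000, col=0b1101011, row AND col = 0b1101000 = 104; 104 != 107 -> empty
(224,24): row=0b11100000, col=0b11000, row AND col = 0b0 = 0; 0 != 24 -> empty
(2,2): row=0b10, col=0b10, row AND col = 0b10 = 2; 2 == 2 -> filled
(202,93): row=0b11001010, col=0b1011101, row AND col = 0b1001000 = 72; 72 != 93 -> empty

Answer: no no no no no no yes no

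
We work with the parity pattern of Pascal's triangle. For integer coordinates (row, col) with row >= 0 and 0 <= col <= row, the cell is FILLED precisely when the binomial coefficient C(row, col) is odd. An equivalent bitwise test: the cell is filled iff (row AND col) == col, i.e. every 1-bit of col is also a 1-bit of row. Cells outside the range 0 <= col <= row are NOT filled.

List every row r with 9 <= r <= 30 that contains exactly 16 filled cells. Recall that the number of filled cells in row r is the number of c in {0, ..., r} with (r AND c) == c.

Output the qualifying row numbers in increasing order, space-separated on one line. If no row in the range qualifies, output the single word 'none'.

Answer: 15 23 27 29 30

Derivation:
Row r has 2^popcount(r) filled cells, so we need popcount(r) = log2(16) = 4.
Scan r = 9..30 and keep those with exactly 4 one-bits:
r=9=1001 popcount=2 -> skip
r=10=1010 popcount=2 -> skip
r=11=1011 popcount=3 -> skip
r=12=1100 popcount=2 -> skip
r=13=1101 popcount=3 -> skip
r=14=1110 popcount=3 -> skip
r=15=1111 popcount=4 -> KEEP
r=16=10000 popcount=1 -> skip
r=17=10001 popcount=2 -> skip
r=18=10010 popcount=2 -> skip
r=19=10011 popcount=3 -> skip
r=20=10100 popcount=2 -> skip
r=21=10101 popcount=3 -> skip
r=22=10110 popcount=3 -> skip
r=23=10111 popcount=4 -> KEEP
r=24=11000 popcount=2 -> skip
r=25=11001 popcount=3 -> skip
r=26=11010 popcount=3 -> skip
r=27=11011 popcount=4 -> KEEP
r=28=11100 popcount=3 -> skip
r=29=11101 popcount=4 -> KEEP
r=30=11110 popcount=4 -> KEEP
Kept rows: 15 23 27 29 30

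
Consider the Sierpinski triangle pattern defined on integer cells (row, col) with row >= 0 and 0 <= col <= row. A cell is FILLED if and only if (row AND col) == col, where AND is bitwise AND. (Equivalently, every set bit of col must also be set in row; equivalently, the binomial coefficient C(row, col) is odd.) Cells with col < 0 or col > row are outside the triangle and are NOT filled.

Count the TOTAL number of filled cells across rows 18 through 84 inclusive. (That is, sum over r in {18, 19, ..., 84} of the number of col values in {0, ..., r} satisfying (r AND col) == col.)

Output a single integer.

r18=10010 pc2: +4 =4
r19=10011 pc3: +8 =12
r20=10100 pc2: +4 =16
r21=10101 pc3: +8 =24
r22=10110 pc3: +8 =32
r23=10111 pc4: +16 =48
r24=11000 pc2: +4 =52
r25=11001 pc3: +8 =60
r26=11010 pc3: +8 =68
r27=11011 pc4: +16 =84
r28=11100 pc3: +8 =92
r29=11101 pc4: +16 =108
r30=11110 pc4: +16 =124
r31=11111 pc5: +32 =156
r32=100000 pc1: +2 =158
r33=100001 pc2: +4 =162
r34=100010 pc2: +4 =166
r35=100011 pc3: +8 =174
r36=100100 pc2: +4 =178
r37=100101 pc3: +8 =186
r38=100110 pc3: +8 =194
r39=100111 pc4: +16 =210
r40=101000 pc2: +4 =214
r41=101001 pc3: +8 =222
r42=101010 pc3: +8 =230
r43=101011 pc4: +16 =246
r44=101100 pc3: +8 =254
r45=101101 pc4: +16 =270
r46=101110 pc4: +16 =286
r47=101111 pc5: +32 =318
r48=110000 pc2: +4 =322
r49=110001 pc3: +8 =330
r50=110010 pc3: +8 =338
r51=110011 pc4: +16 =354
r52=110100 pc3: +8 =362
r53=110101 pc4: +16 =378
r54=110110 pc4: +16 =394
r55=110111 pc5: +32 =426
r56=111000 pc3: +8 =434
r57=111001 pc4: +16 =450
r58=111010 pc4: +16 =466
r59=111011 pc5: +32 =498
r60=111100 pc4: +16 =514
r61=111101 pc5: +32 =546
r62=111110 pc5: +32 =578
r63=111111 pc6: +64 =642
r64=1000000 pc1: +2 =644
r65=1000001 pc2: +4 =648
r66=1000010 pc2: +4 =652
r67=1000011 pc3: +8 =660
r68=1000100 pc2: +4 =664
r69=1000101 pc3: +8 =672
r70=1000110 pc3: +8 =680
r71=1000111 pc4: +16 =696
r72=1001000 pc2: +4 =700
r73=1001001 pc3: +8 =708
r74=1001010 pc3: +8 =716
r75=1001011 pc4: +16 =732
r76=1001100 pc3: +8 =740
r77=1001101 pc4: +16 =756
r78=1001110 pc4: +16 =772
r79=1001111 pc5: +32 =804
r80=1010000 pc2: +4 =808
r81=1010001 pc3: +8 =816
r82=1010010 pc3: +8 =824
r83=1010011 pc4: +16 =840
r84=1010100 pc3: +8 =848

Answer: 848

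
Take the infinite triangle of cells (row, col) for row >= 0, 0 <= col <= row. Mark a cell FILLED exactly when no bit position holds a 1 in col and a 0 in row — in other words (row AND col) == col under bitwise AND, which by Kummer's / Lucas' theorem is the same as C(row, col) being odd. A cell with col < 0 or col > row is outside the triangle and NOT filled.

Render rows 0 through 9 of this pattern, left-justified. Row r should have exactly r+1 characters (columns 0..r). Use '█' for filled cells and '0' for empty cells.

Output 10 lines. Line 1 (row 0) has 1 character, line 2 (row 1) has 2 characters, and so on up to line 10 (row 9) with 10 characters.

r0=0: █
r1=1: ██
r2=10: █0█
r3=11: ████
r4=100: █000█
r5=101: ██00██
r6=110: █0█0█0█
r7=111: ████████
r8=1000: █0000000█
r9=1001: ██000000██

Answer: █
██
█0█
████
█000█
██00██
█0█0█0█
████████
█0000000█
██000000██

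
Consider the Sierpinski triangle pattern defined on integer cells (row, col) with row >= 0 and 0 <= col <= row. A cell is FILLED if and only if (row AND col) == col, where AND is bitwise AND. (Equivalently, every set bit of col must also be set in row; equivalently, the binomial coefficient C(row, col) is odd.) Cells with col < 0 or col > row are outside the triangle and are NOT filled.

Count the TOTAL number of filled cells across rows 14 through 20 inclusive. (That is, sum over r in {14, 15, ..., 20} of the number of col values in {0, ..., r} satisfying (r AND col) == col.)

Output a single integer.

r14=1110 pc3: +8 =8
r15=1111 pc4: +16 =24
r16=10000 pc1: +2 =26
r17=10001 pc2: +4 =30
r18=10010 pc2: +4 =34
r19=10011 pc3: +8 =42
r20=10100 pc2: +4 =46

Answer: 46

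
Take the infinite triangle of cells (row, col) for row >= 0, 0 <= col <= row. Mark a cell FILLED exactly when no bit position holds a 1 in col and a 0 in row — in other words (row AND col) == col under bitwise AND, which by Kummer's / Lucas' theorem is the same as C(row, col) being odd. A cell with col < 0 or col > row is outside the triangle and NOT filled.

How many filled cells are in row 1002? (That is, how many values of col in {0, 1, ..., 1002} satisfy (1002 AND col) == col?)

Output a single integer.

1002 in binary = 1111101010
popcount(1002) = number of 1-bits in 1111101010 = 7
A col c satisfies (1002 AND c) == c iff every set bit of c is also set in 1002; each of the 7 set bits of 1002 can independently be on or off in c.
count = 2^7 = 128

Answer: 128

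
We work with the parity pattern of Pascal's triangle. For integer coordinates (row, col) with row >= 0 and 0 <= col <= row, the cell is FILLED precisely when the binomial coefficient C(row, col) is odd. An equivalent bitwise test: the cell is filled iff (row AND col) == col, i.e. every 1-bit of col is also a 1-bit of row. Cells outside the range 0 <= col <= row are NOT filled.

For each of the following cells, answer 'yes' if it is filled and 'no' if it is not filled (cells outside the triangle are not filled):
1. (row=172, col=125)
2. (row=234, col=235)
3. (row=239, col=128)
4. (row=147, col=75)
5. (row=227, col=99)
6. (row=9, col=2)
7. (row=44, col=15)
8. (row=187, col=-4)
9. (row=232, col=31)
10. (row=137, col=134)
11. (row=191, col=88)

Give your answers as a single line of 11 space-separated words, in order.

(172,125): row=0b10101100, col=0b1111101, row AND col = 0b101100 = 44; 44 != 125 -> empty
(234,235): col outside [0, 234] -> not filled
(239,128): row=0b11101111, col=0b10000000, row AND col = 0b10000000 = 128; 128 == 128 -> filled
(147,75): row=0b10010011, col=0b1001011, row AND col = 0b11 = 3; 3 != 75 -> empty
(227,99): row=0b11100011, col=0b1100011, row AND col = 0b1100011 = 99; 99 == 99 -> filled
(9,2): row=0b1001, col=0b10, row AND col = 0b0 = 0; 0 != 2 -> empty
(44,15): row=0b101100, col=0b1111, row AND col = 0b1100 = 12; 12 != 15 -> empty
(187,-4): col outside [0, 187] -> not filled
(232,31): row=0b11101000, col=0b11111, row AND col = 0b1000 = 8; 8 != 31 -> empty
(137,134): row=0b10001001, col=0b10000110, row AND col = 0b10000000 = 128; 128 != 134 -> empty
(191,88): row=0b10111111, col=0b1011000, row AND col = 0b11000 = 24; 24 != 88 -> empty

Answer: no no yes no yes no no no no no no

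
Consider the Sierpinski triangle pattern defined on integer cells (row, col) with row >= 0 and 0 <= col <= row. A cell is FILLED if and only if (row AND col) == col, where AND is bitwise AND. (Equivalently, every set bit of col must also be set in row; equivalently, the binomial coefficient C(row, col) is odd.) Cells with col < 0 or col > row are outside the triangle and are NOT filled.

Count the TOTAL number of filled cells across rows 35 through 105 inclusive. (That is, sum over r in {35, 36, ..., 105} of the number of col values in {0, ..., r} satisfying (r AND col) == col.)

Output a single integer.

Answer: 1094

Derivation:
r35=100011 pc3: +8 =8
r36=100100 pc2: +4 =12
r37=100101 pc3: +8 =20
r38=100110 pc3: +8 =28
r39=100111 pc4: +16 =44
r40=101000 pc2: +4 =48
r41=101001 pc3: +8 =56
r42=101010 pc3: +8 =64
r43=101011 pc4: +16 =80
r44=101100 pc3: +8 =88
r45=101101 pc4: +16 =104
r46=101110 pc4: +16 =120
r47=101111 pc5: +32 =152
r48=110000 pc2: +4 =156
r49=110001 pc3: +8 =164
r50=110010 pc3: +8 =172
r51=110011 pc4: +16 =188
r52=110100 pc3: +8 =196
r53=110101 pc4: +16 =212
r54=110110 pc4: +16 =228
r55=110111 pc5: +32 =260
r56=111000 pc3: +8 =268
r57=111001 pc4: +16 =284
r58=111010 pc4: +16 =300
r59=111011 pc5: +32 =332
r60=111100 pc4: +16 =348
r61=111101 pc5: +32 =380
r62=111110 pc5: +32 =412
r63=111111 pc6: +64 =476
r64=1000000 pc1: +2 =478
r65=1000001 pc2: +4 =482
r66=1000010 pc2: +4 =486
r67=1000011 pc3: +8 =494
r68=1000100 pc2: +4 =498
r69=1000101 pc3: +8 =506
r70=1000110 pc3: +8 =514
r71=1000111 pc4: +16 =530
r72=1001000 pc2: +4 =534
r73=1001001 pc3: +8 =542
r74=1001010 pc3: +8 =550
r75=1001011 pc4: +16 =566
r76=1001100 pc3: +8 =574
r77=1001101 pc4: +16 =590
r78=1001110 pc4: +16 =606
r79=1001111 pc5: +32 =638
r80=1010000 pc2: +4 =642
r81=1010001 pc3: +8 =650
r82=1010010 pc3: +8 =658
r83=1010011 pc4: +16 =674
r84=1010100 pc3: +8 =682
r85=1010101 pc4: +16 =698
r86=1010110 pc4: +16 =714
r87=1010111 pc5: +32 =746
r88=1011000 pc3: +8 =754
r89=1011001 pc4: +16 =770
r90=1011010 pc4: +16 =786
r91=1011011 pc5: +32 =818
r92=1011100 pc4: +16 =834
r93=1011101 pc5: +32 =866
r94=1011110 pc5: +32 =898
r95=1011111 pc6: +64 =962
r96=1100000 pc2: +4 =966
r97=1100001 pc3: +8 =974
r98=1100010 pc3: +8 =982
r99=1100011 pc4: +16 =998
r100=1100100 pc3: +8 =1006
r101=1100101 pc4: +16 =1022
r102=1100110 pc4: +16 =1038
r103=1100111 pc5: +32 =1070
r104=1101000 pc3: +8 =1078
r105=1101001 pc4: +16 =1094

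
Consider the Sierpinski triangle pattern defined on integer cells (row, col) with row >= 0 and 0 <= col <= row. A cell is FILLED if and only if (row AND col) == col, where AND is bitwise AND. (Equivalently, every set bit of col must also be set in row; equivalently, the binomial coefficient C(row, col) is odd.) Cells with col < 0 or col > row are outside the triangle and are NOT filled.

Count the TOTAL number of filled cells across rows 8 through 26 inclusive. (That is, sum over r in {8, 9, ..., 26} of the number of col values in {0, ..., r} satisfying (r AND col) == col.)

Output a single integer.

Answer: 128

Derivation:
r8=1000 pc1: +2 =2
r9=1001 pc2: +4 =6
r10=1010 pc2: +4 =10
r11=1011 pc3: +8 =18
r12=1100 pc2: +4 =22
r13=1101 pc3: +8 =30
r14=1110 pc3: +8 =38
r15=1111 pc4: +16 =54
r16=10000 pc1: +2 =56
r17=10001 pc2: +4 =60
r18=10010 pc2: +4 =64
r19=10011 pc3: +8 =72
r20=10100 pc2: +4 =76
r21=10101 pc3: +8 =84
r22=10110 pc3: +8 =92
r23=10111 pc4: +16 =108
r24=11000 pc2: +4 =112
r25=11001 pc3: +8 =120
r26=11010 pc3: +8 =128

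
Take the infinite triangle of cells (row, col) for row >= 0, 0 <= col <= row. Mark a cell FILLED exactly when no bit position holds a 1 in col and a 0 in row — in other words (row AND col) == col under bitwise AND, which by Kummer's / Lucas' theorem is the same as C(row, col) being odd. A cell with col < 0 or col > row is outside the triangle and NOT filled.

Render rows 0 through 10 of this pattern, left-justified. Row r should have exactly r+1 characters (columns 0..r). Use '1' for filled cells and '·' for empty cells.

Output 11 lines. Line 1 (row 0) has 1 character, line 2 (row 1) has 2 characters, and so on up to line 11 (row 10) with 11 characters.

Answer: 1
11
1·1
1111
1···1
11··11
1·1·1·1
11111111
1·······1
11······11
1·1·····1·1

Derivation:
r0=0: 1
r1=1: 11
r2=10: 1·1
r3=11: 1111
r4=100: 1···1
r5=101: 11··11
r6=110: 1·1·1·1
r7=111: 11111111
r8=1000: 1·······1
r9=1001: 11······11
r10=1010: 1·1·····1·1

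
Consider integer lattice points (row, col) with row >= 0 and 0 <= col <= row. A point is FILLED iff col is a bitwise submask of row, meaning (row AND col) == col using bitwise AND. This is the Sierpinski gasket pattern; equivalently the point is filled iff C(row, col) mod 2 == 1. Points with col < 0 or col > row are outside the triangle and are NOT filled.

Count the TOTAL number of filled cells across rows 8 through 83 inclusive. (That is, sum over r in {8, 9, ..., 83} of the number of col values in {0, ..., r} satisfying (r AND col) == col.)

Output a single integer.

r8=1000 pc1: +2 =2
r9=1001 pc2: +4 =6
r10=1010 pc2: +4 =10
r11=1011 pc3: +8 =18
r12=1100 pc2: +4 =22
r13=1101 pc3: +8 =30
r14=1110 pc3: +8 =38
r15=1111 pc4: +16 =54
r16=10000 pc1: +2 =56
r17=10001 pc2: +4 =60
r18=10010 pc2: +4 =64
r19=10011 pc3: +8 =72
r20=10100 pc2: +4 =76
r21=10101 pc3: +8 =84
r22=10110 pc3: +8 =92
r23=10111 pc4: +16 =108
r24=11000 pc2: +4 =112
r25=11001 pc3: +8 =120
r26=11010 pc3: +8 =128
r27=11011 pc4: +16 =144
r28=11100 pc3: +8 =152
r29=11101 pc4: +16 =168
r30=11110 pc4: +16 =184
r31=11111 pc5: +32 =216
r32=100000 pc1: +2 =218
r33=100001 pc2: +4 =222
r34=100010 pc2: +4 =226
r35=100011 pc3: +8 =234
r36=100100 pc2: +4 =238
r37=100101 pc3: +8 =246
r38=100110 pc3: +8 =254
r39=100111 pc4: +16 =270
r40=101000 pc2: +4 =274
r41=101001 pc3: +8 =282
r42=101010 pc3: +8 =290
r43=101011 pc4: +16 =306
r44=101100 pc3: +8 =314
r45=101101 pc4: +16 =330
r46=101110 pc4: +16 =346
r47=101111 pc5: +32 =378
r48=110000 pc2: +4 =382
r49=110001 pc3: +8 =390
r50=110010 pc3: +8 =398
r51=110011 pc4: +16 =414
r52=110100 pc3: +8 =422
r53=110101 pc4: +16 =438
r54=110110 pc4: +16 =454
r55=110111 pc5: +32 =486
r56=111000 pc3: +8 =494
r57=111001 pc4: +16 =510
r58=111010 pc4: +16 =526
r59=111011 pc5: +32 =558
r60=111100 pc4: +16 =574
r61=111101 pc5: +32 =606
r62=111110 pc5: +32 =638
r63=111111 pc6: +64 =702
r64=1000000 pc1: +2 =704
r65=1000001 pc2: +4 =708
r66=1000010 pc2: +4 =712
r67=1000011 pc3: +8 =720
r68=1000100 pc2: +4 =724
r69=1000101 pc3: +8 =732
r70=1000110 pc3: +8 =740
r71=1000111 pc4: +16 =756
r72=1001000 pc2: +4 =760
r73=1001001 pc3: +8 =768
r74=1001010 pc3: +8 =776
r75=1001011 pc4: +16 =792
r76=1001100 pc3: +8 =800
r77=1001101 pc4: +16 =816
r78=1001110 pc4: +16 =832
r79=1001111 pc5: +32 =864
r80=1010000 pc2: +4 =868
r81=1010001 pc3: +8 =876
r82=1010010 pc3: +8 =884
r83=1010011 pc4: +16 =900

Answer: 900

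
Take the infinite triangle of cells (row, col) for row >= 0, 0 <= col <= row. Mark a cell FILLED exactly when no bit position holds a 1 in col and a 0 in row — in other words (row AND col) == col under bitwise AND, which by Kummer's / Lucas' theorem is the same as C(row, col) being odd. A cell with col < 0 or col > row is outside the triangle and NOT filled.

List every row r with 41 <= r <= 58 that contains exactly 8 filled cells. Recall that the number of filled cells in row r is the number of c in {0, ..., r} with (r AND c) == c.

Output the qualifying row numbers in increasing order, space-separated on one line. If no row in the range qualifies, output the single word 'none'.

Row r has 2^popcount(r) filled cells, so we need popcount(r) = log2(8) = 3.
Scan r = 41..58 and keep those with exactly 3 one-bits:
r=41=101001 popcount=3 -> KEEP
r=42=101010 popcount=3 -> KEEP
r=43=101011 popcount=4 -> skip
r=44=101100 popcount=3 -> KEEP
r=45=101101 popcount=4 -> skip
r=46=101110 popcount=4 -> skip
r=47=101111 popcount=5 -> skip
r=48=110000 popcount=2 -> skip
r=49=110001 popcount=3 -> KEEP
r=50=110010 popcount=3 -> KEEP
r=51=110011 popcount=4 -> skip
r=52=110100 popcount=3 -> KEEP
r=53=110101 popcount=4 -> skip
r=54=110110 popcount=4 -> skip
r=55=110111 popcount=5 -> skip
r=56=111000 popcount=3 -> KEEP
r=57=111001 popcount=4 -> skip
r=58=111010 popcount=4 -> skip
Kept rows: 41 42 44 49 50 52 56

Answer: 41 42 44 49 50 52 56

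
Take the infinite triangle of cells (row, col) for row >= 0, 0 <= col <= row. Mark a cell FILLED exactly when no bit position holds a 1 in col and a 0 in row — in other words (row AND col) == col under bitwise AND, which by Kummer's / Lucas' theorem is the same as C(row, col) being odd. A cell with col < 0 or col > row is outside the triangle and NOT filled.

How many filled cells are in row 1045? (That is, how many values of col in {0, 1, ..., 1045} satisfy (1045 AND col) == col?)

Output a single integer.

Answer: 16

Derivation:
1045 in binary = 10000010101
popcount(1045) = number of 1-bits in 10000010101 = 4
A col c satisfies (1045 AND c) == c iff every set bit of c is also set in 1045; each of the 4 set bits of 1045 can independently be on or off in c.
count = 2^4 = 16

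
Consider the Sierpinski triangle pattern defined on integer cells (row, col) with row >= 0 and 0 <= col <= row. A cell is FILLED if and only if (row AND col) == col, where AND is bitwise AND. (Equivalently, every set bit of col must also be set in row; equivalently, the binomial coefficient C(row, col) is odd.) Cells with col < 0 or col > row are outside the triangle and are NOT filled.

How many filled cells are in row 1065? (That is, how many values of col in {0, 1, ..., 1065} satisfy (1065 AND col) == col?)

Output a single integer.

1065 in binary = 10000101001
popcount(1065) = number of 1-bits in 10000101001 = 4
A col c satisfies (1065 AND c) == c iff every set bit of c is also set in 1065; each of the 4 set bits of 1065 can independently be on or off in c.
count = 2^4 = 16

Answer: 16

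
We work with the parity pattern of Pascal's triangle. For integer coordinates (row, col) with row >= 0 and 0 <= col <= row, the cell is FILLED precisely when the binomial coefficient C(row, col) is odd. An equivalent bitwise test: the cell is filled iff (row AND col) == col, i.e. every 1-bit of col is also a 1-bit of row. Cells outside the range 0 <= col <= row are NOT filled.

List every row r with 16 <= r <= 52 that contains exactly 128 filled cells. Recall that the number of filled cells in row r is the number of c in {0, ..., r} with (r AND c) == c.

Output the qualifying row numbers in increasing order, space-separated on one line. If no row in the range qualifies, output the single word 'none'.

Row r has 2^popcount(r) filled cells, so we need popcount(r) = log2(128) = 7.
Scan r = 16..52 and keep those with exactly 7 one-bits:
r=16=10000 popcount=1 -> skip
r=17=10001 popcount=2 -> skip
r=18=10010 popcount=2 -> skip
r=19=10011 popcount=3 -> skip
r=20=10100 popcount=2 -> skip
r=21=10101 popcount=3 -> skip
r=22=10110 popcount=3 -> skip
r=23=10111 popcount=4 -> skip
r=24=11000 popcount=2 -> skip
r=25=11001 popcount=3 -> skip
r=26=11010 popcount=3 -> skip
r=27=11011 popcount=4 -> skip
r=28=11100 popcount=3 -> skip
r=29=11101 popcount=4 -> skip
r=30=11110 popcount=4 -> skip
r=31=11111 popcount=5 -> skip
r=32=100000 popcount=1 -> skip
r=33=100001 popcount=2 -> skip
r=34=100010 popcount=2 -> skip
r=35=100011 popcount=3 -> skip
r=36=100100 popcount=2 -> skip
r=37=100101 popcount=3 -> skip
r=38=100110 popcount=3 -> skip
r=39=100111 popcount=4 -> skip
r=40=101000 popcount=2 -> skip
r=41=101001 popcount=3 -> skip
r=42=101010 popcount=3 -> skip
r=43=101011 popcount=4 -> skip
r=44=101100 popcount=3 -> skip
r=45=101101 popcount=4 -> skip
r=46=101110 popcount=4 -> skip
r=47=101111 popcount=5 -> skip
r=48=110000 popcount=2 -> skip
r=49=110001 popcount=3 -> skip
r=50=110010 popcount=3 -> skip
r=51=110011 popcount=4 -> skip
r=52=110100 popcount=3 -> skip
Kept rows: none

Answer: none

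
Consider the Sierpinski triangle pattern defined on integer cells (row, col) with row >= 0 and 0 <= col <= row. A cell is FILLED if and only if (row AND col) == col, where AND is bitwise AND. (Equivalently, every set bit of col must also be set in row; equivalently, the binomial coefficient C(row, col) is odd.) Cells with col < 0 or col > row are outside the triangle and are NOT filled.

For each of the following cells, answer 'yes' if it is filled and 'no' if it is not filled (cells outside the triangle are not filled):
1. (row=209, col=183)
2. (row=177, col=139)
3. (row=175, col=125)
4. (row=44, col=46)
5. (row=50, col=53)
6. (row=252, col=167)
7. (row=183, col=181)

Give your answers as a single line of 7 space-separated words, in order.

(209,183): row=0b11010001, col=0b10110111, row AND col = 0b10010001 = 145; 145 != 183 -> empty
(177,139): row=0b10110001, col=0b10001011, row AND col = 0b10000001 = 129; 129 != 139 -> empty
(175,125): row=0b10101111, col=0b1111101, row AND col = 0b101101 = 45; 45 != 125 -> empty
(44,46): col outside [0, 44] -> not filled
(50,53): col outside [0, 50] -> not filled
(252,167): row=0b11111100, col=0b10100111, row AND col = 0b10100100 = 164; 164 != 167 -> empty
(183,181): row=0b10110111, col=0b10110101, row AND col = 0b10110101 = 181; 181 == 181 -> filled

Answer: no no no no no no yes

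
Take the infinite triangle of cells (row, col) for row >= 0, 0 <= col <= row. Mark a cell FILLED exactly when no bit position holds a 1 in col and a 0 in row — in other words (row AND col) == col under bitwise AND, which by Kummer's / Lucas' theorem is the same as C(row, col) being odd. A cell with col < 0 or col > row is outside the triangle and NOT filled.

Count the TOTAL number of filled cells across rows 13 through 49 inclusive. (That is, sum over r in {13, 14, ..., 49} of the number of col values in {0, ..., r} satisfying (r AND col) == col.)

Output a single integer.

Answer: 368

Derivation:
r13=1101 pc3: +8 =8
r14=1110 pc3: +8 =16
r15=1111 pc4: +16 =32
r16=10000 pc1: +2 =34
r17=10001 pc2: +4 =38
r18=10010 pc2: +4 =42
r19=10011 pc3: +8 =50
r20=10100 pc2: +4 =54
r21=10101 pc3: +8 =62
r22=10110 pc3: +8 =70
r23=10111 pc4: +16 =86
r24=11000 pc2: +4 =90
r25=11001 pc3: +8 =98
r26=11010 pc3: +8 =106
r27=11011 pc4: +16 =122
r28=11100 pc3: +8 =130
r29=11101 pc4: +16 =146
r30=11110 pc4: +16 =162
r31=11111 pc5: +32 =194
r32=100000 pc1: +2 =196
r33=100001 pc2: +4 =200
r34=100010 pc2: +4 =204
r35=100011 pc3: +8 =212
r36=100100 pc2: +4 =216
r37=100101 pc3: +8 =224
r38=100110 pc3: +8 =232
r39=100111 pc4: +16 =248
r40=101000 pc2: +4 =252
r41=101001 pc3: +8 =260
r42=101010 pc3: +8 =268
r43=101011 pc4: +16 =284
r44=101100 pc3: +8 =292
r45=101101 pc4: +16 =308
r46=101110 pc4: +16 =324
r47=101111 pc5: +32 =356
r48=110000 pc2: +4 =360
r49=110001 pc3: +8 =368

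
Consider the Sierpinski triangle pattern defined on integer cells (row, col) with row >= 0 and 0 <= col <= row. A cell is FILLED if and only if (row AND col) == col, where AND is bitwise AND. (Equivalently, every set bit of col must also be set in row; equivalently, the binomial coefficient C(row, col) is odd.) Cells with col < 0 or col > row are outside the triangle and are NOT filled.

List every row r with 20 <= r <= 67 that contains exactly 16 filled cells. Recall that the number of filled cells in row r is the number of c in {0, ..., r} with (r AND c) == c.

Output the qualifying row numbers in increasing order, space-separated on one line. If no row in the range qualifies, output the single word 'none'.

Row r has 2^popcount(r) filled cells, so we need popcount(r) = log2(16) = 4.
Scan r = 20..67 and keep those with exactly 4 one-bits:
r=20=10100 popcount=2 -> skip
r=21=10101 popcount=3 -> skip
r=22=10110 popcount=3 -> skip
r=23=10111 popcount=4 -> KEEP
r=24=11000 popcount=2 -> skip
r=25=11001 popcount=3 -> skip
r=26=11010 popcount=3 -> skip
r=27=11011 popcount=4 -> KEEP
r=28=11100 popcount=3 -> skip
r=29=11101 popcount=4 -> KEEP
r=30=11110 popcount=4 -> KEEP
r=31=11111 popcount=5 -> skip
r=32=100000 popcount=1 -> skip
r=33=100001 popcount=2 -> skip
r=34=100010 popcount=2 -> skip
r=35=100011 popcount=3 -> skip
r=36=100100 popcount=2 -> skip
r=37=100101 popcount=3 -> skip
r=38=100110 popcount=3 -> skip
r=39=100111 popcount=4 -> KEEP
r=40=101000 popcount=2 -> skip
r=41=101001 popcount=3 -> skip
r=42=101010 popcount=3 -> skip
r=43=101011 popcount=4 -> KEEP
r=44=101100 popcount=3 -> skip
r=45=101101 popcount=4 -> KEEP
r=46=101110 popcount=4 -> KEEP
r=47=101111 popcount=5 -> skip
r=48=110000 popcount=2 -> skip
r=49=110001 popcount=3 -> skip
r=50=110010 popcount=3 -> skip
r=51=110011 popcount=4 -> KEEP
r=52=110100 popcount=3 -> skip
r=53=110101 popcount=4 -> KEEP
r=54=110110 popcount=4 -> KEEP
r=55=110111 popcount=5 -> skip
r=56=111000 popcount=3 -> skip
r=57=111001 popcount=4 -> KEEP
r=58=111010 popcount=4 -> KEEP
r=59=111011 popcount=5 -> skip
r=60=111100 popcount=4 -> KEEP
r=61=111101 popcount=5 -> skip
r=62=111110 popcount=5 -> skip
r=63=111111 popcount=6 -> skip
r=64=1000000 popcount=1 -> skip
r=65=1000001 popcount=2 -> skip
r=66=1000010 popcount=2 -> skip
r=67=1000011 popcount=3 -> skip
Kept rows: 23 27 29 30 39 43 45 46 51 53 54 57 58 60

Answer: 23 27 29 30 39 43 45 46 51 53 54 57 58 60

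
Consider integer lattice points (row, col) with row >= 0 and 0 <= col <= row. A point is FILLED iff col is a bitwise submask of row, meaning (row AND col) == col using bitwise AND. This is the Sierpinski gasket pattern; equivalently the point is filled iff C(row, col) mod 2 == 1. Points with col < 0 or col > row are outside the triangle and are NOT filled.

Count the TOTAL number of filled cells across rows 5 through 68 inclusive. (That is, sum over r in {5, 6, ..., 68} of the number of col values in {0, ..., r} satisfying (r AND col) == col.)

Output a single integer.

Answer: 740

Derivation:
r5=101 pc2: +4 =4
r6=110 pc2: +4 =8
r7=111 pc3: +8 =16
r8=1000 pc1: +2 =18
r9=1001 pc2: +4 =22
r10=1010 pc2: +4 =26
r11=1011 pc3: +8 =34
r12=1100 pc2: +4 =38
r13=1101 pc3: +8 =46
r14=1110 pc3: +8 =54
r15=1111 pc4: +16 =70
r16=10000 pc1: +2 =72
r17=10001 pc2: +4 =76
r18=10010 pc2: +4 =80
r19=10011 pc3: +8 =88
r20=10100 pc2: +4 =92
r21=10101 pc3: +8 =100
r22=10110 pc3: +8 =108
r23=10111 pc4: +16 =124
r24=11000 pc2: +4 =128
r25=11001 pc3: +8 =136
r26=11010 pc3: +8 =144
r27=11011 pc4: +16 =160
r28=11100 pc3: +8 =168
r29=11101 pc4: +16 =184
r30=11110 pc4: +16 =200
r31=11111 pc5: +32 =232
r32=100000 pc1: +2 =234
r33=100001 pc2: +4 =238
r34=100010 pc2: +4 =242
r35=100011 pc3: +8 =250
r36=100100 pc2: +4 =254
r37=100101 pc3: +8 =262
r38=100110 pc3: +8 =270
r39=100111 pc4: +16 =286
r40=101000 pc2: +4 =290
r41=101001 pc3: +8 =298
r42=101010 pc3: +8 =306
r43=101011 pc4: +16 =322
r44=101100 pc3: +8 =330
r45=101101 pc4: +16 =346
r46=101110 pc4: +16 =362
r47=101111 pc5: +32 =394
r48=110000 pc2: +4 =398
r49=110001 pc3: +8 =406
r50=110010 pc3: +8 =414
r51=110011 pc4: +16 =430
r52=110100 pc3: +8 =438
r53=110101 pc4: +16 =454
r54=110110 pc4: +16 =470
r55=110111 pc5: +32 =502
r56=111000 pc3: +8 =510
r57=111001 pc4: +16 =526
r58=111010 pc4: +16 =542
r59=111011 pc5: +32 =574
r60=111100 pc4: +16 =590
r61=111101 pc5: +32 =622
r62=111110 pc5: +32 =654
r63=111111 pc6: +64 =718
r64=1000000 pc1: +2 =720
r65=1000001 pc2: +4 =724
r66=1000010 pc2: +4 =728
r67=1000011 pc3: +8 =736
r68=1000100 pc2: +4 =740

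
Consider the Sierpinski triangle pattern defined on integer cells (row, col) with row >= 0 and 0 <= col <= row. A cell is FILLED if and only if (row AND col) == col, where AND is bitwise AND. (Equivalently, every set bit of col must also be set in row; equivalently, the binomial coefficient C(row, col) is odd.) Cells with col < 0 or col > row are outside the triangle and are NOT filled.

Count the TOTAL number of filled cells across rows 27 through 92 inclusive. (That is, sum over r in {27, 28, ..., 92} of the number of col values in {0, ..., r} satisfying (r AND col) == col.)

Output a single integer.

Answer: 932

Derivation:
r27=11011 pc4: +16 =16
r28=11100 pc3: +8 =24
r29=11101 pc4: +16 =40
r30=11110 pc4: +16 =56
r31=11111 pc5: +32 =88
r32=100000 pc1: +2 =90
r33=100001 pc2: +4 =94
r34=100010 pc2: +4 =98
r35=100011 pc3: +8 =106
r36=100100 pc2: +4 =110
r37=100101 pc3: +8 =118
r38=100110 pc3: +8 =126
r39=100111 pc4: +16 =142
r40=101000 pc2: +4 =146
r41=101001 pc3: +8 =154
r42=101010 pc3: +8 =162
r43=101011 pc4: +16 =178
r44=101100 pc3: +8 =186
r45=101101 pc4: +16 =202
r46=101110 pc4: +16 =218
r47=101111 pc5: +32 =250
r48=110000 pc2: +4 =254
r49=110001 pc3: +8 =262
r50=110010 pc3: +8 =270
r51=110011 pc4: +16 =286
r52=110100 pc3: +8 =294
r53=110101 pc4: +16 =310
r54=110110 pc4: +16 =326
r55=110111 pc5: +32 =358
r56=111000 pc3: +8 =366
r57=111001 pc4: +16 =382
r58=111010 pc4: +16 =398
r59=111011 pc5: +32 =430
r60=111100 pc4: +16 =446
r61=111101 pc5: +32 =478
r62=111110 pc5: +32 =510
r63=111111 pc6: +64 =574
r64=1000000 pc1: +2 =576
r65=1000001 pc2: +4 =580
r66=1000010 pc2: +4 =584
r67=1000011 pc3: +8 =592
r68=1000100 pc2: +4 =596
r69=1000101 pc3: +8 =604
r70=1000110 pc3: +8 =612
r71=1000111 pc4: +16 =628
r72=1001000 pc2: +4 =632
r73=1001001 pc3: +8 =640
r74=1001010 pc3: +8 =648
r75=1001011 pc4: +16 =664
r76=1001100 pc3: +8 =672
r77=1001101 pc4: +16 =688
r78=1001110 pc4: +16 =704
r79=1001111 pc5: +32 =736
r80=1010000 pc2: +4 =740
r81=1010001 pc3: +8 =748
r82=1010010 pc3: +8 =756
r83=1010011 pc4: +16 =772
r84=1010100 pc3: +8 =780
r85=1010101 pc4: +16 =796
r86=1010110 pc4: +16 =812
r87=1010111 pc5: +32 =844
r88=1011000 pc3: +8 =852
r89=1011001 pc4: +16 =868
r90=1011010 pc4: +16 =884
r91=1011011 pc5: +32 =916
r92=1011100 pc4: +16 =932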